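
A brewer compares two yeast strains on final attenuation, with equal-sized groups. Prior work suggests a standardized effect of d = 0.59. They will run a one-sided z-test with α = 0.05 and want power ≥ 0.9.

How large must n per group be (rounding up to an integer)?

Set Φ(δ − 1.645) = 0.9; then δ − 1.645 = Φ⁻¹(0.9) = 1.282, giving δ = 2.926.
δ = d·√(n/2) ⇒ n = 2(δ/d)² = 2 × (2.926 / 0.59)² = 49.20.
Rounding up, n = 50 per group.

n = 50 per group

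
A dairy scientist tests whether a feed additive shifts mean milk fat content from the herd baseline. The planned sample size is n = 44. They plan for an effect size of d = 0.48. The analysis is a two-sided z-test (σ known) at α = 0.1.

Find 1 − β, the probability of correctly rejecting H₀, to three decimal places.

Noncentrality parameter: δ = d·√n = 0.48 × √44 = 3.1840
Critical value for a two-sided test at α = 0.1: z_{α/2} = 1.645.
Power = Φ(δ − 1.645) + Φ(−δ − 1.645) = Φ(1.539) + Φ(-4.829) = 0.9381 + 0.0000 = 0.9381.

Power ≈ 0.938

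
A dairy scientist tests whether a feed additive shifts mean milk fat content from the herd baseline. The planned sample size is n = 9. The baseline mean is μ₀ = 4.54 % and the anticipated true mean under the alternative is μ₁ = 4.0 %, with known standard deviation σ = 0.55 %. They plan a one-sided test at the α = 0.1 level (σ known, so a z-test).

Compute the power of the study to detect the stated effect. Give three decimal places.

Power ≈ 0.952

Standardized effect: d = |μ₁ − μ₀| / σ = |4.0 − 4.54| / 0.55 = 0.9818
Noncentrality parameter: δ = d·√n = 0.9818 × √9 = 2.9455
One-sided α = 0.1 → critical value z_{0.1} = 1.282.
Power = P(Z > 1.282 − δ) = Φ(1.664) = 0.9519.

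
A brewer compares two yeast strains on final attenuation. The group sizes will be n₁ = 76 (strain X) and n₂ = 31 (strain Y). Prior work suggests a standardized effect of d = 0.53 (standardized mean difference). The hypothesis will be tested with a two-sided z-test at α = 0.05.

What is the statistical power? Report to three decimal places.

Power ≈ 0.701

Noncentrality parameter: δ = d / √(1/n₁ + 1/n₂) = 0.53 / √(1/76 + 1/31) = 2.4870
Two-sided α = 0.05 → critical value z_{0.025} = 1.960.
Power = Φ(δ − 1.960) + Φ(−δ − 1.960) = Φ(0.527) + Φ(-4.447) = 0.7009 + 0.0000 = 0.7009.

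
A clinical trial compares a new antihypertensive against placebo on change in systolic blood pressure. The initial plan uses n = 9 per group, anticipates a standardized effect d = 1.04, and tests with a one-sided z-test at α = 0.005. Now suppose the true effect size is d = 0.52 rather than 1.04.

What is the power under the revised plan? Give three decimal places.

Power ≈ 0.070

With d = 0.52: δ = d·√(n/2) = 0.52 × √(9/2) = 1.1031. Critical value z_{0.005} = 2.576.
Revised power = P(Z > 2.576 − δ) = Φ(-1.473) = 0.0704.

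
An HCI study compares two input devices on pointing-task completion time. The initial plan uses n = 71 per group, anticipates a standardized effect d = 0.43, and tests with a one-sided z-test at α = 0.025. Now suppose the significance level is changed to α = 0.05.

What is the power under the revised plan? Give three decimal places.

Power ≈ 0.820

δ = d·√(n/2) = 0.43 × √(71/2) = 2.5620 (unchanged). New critical value: z_{0.05} = 1.645.
Revised power = P(Z > 1.645 − δ) = Φ(0.917) = 0.8205.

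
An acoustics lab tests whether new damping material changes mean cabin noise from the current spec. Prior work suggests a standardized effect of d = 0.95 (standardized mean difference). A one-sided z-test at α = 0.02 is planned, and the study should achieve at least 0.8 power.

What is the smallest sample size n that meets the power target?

Set Φ(δ − 2.054) = 0.8; then δ − 2.054 = Φ⁻¹(0.8) = 0.842, giving δ = 2.895.
δ = d·√n ⇒ n = (δ/d)² = (2.895 / 0.95)² = 9.29.
Round up to the next whole unit.

n = 10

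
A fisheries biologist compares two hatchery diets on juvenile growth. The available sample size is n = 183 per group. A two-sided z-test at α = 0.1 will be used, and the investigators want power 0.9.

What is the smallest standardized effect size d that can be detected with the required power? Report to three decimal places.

Need Φ(δ − 1.645) = 0.9, so δ = 1.645 + 1.282 = 2.926.
(Lower-tail contribution to power is negligible for δ > 0.)
δ = d·√(n/2) ⇒ d = δ/√(n/2) = 2.926/√(183/2) = 0.3059.

d ≈ 0.306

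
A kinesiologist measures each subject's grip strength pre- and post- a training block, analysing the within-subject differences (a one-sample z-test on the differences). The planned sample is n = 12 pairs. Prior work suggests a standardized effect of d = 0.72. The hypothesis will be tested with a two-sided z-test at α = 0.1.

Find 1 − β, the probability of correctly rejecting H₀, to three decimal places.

Noncentrality parameter: δ = d·√n = 0.72 × √12 = 2.4942
Two-sided α = 0.1 → critical value z_{0.05} = 1.645.
Power = Φ(δ − 1.645) + Φ(−δ − 1.645) = Φ(0.849) + Φ(-4.139) = 0.8021 + 0.0000 = 0.8022.

Power ≈ 0.802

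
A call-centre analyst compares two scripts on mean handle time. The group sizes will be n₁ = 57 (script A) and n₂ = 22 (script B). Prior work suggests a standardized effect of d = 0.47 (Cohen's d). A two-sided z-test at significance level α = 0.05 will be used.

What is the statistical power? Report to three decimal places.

Power ≈ 0.465

Noncentrality parameter: δ = d / √(1/n₁ + 1/n₂) = 0.47 / √(1/57 + 1/22) = 1.8725
Critical value for a two-sided test at α = 0.05: z_{α/2} = 1.960.
Power = Φ(δ − 1.960) + Φ(−δ − 1.960) = Φ(-0.087) + Φ(-3.833) = 0.4652 + 0.0001 = 0.4652.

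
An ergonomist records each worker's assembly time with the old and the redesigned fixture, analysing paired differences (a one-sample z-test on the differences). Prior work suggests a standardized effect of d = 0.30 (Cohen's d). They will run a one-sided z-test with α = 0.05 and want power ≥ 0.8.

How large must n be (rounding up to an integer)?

For power 0.8 need Φ(δ − z_{0.05}) = 0.8, so δ = z_{0.05} + z_{0.20} = 1.645 + 0.842 = 2.486.
δ = d·√n ⇒ n = (δ/d)² = (2.486 / 0.30)² = 68.70.
Rounding up, n = 69.

n = 69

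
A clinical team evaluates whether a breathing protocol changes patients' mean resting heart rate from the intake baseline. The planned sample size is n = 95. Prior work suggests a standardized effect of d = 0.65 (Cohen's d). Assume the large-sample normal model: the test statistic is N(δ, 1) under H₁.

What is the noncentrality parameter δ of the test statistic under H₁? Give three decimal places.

δ = d·√n = 0.65 × √95 = 6.3354

δ ≈ 6.335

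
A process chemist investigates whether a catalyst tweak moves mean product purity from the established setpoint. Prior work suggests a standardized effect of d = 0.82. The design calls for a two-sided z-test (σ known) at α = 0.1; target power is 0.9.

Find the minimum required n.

n = 13

For power 0.9 need Φ(δ − z_{0.05}) = 0.9, so δ = z_{0.05} + z_{0.10} = 1.645 + 1.282 = 2.926.
(For δ > 0 the lower-tail rejection region contributes negligibly to power, so the one-term inversion is standard.)
δ = d·√n ⇒ n = (δ/d)² = (2.926 / 0.82)² = 12.74.
Round up to the next whole unit.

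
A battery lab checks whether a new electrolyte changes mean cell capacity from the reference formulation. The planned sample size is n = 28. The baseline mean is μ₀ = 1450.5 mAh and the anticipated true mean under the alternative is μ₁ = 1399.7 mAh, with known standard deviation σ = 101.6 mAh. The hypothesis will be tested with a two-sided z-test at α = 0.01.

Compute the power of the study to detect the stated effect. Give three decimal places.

Power ≈ 0.528

Standardized effect: d = |μ₁ − μ₀| / σ = |1399.7 − 1450.5| / 101.6 = 0.5000
Noncentrality parameter: δ = d·√n = 0.5000 × √28 = 2.6458
Two-sided α = 0.01 → critical value z_{0.005} = 2.576.
Power = Φ(δ − 2.576) + Φ(−δ − 2.576) = Φ(0.070) + Φ(-5.222) = 0.5279 + 0.0000 = 0.5279.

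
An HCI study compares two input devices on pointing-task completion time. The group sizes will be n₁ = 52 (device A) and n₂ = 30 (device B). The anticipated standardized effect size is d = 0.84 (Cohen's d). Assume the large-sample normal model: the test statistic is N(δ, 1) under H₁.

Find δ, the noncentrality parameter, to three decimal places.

δ ≈ 3.664

The noncentrality parameter scales effect size by the design's sample-size factor: δ = d / √(1/n₁ + 1/n₂) = 0.84 / √(1/52 + 1/30) = 3.6638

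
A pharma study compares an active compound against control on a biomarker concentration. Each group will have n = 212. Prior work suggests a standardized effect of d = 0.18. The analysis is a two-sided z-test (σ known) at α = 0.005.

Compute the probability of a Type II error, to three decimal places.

Noncentrality parameter: δ = d·√(n/2) = 0.18 × √(212/2) = 1.8532
Two-sided α = 0.005 → critical value z_{0.0025} = 2.807.
Power = Φ(δ − 2.807) + Φ(−δ − 2.807) = Φ(-0.954) + Φ(-4.660) = 0.1701 + 0.0000 = 0.1701.
Type II error: β = 1 − power = 1 − 0.1701 = 0.8299.

β ≈ 0.830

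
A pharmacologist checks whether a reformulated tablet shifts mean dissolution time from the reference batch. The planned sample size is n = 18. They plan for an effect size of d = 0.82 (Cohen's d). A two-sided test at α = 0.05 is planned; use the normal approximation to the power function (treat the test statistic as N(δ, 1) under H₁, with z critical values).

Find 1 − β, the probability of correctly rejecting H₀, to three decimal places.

Noncentrality parameter: λ = d·√n = 0.82 × √18 = 3.4790
Critical value for a two-sided test at α = 0.05: z_{α/2} = 1.960.
Power = Φ(λ − 1.960) + Φ(−λ − 1.960) = Φ(1.519) + Φ(-5.439) = 0.9356 + 0.0000 = 0.9356.

Power ≈ 0.936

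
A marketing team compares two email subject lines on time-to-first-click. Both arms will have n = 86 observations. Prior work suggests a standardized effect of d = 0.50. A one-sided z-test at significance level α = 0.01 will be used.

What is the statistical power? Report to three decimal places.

Power ≈ 0.830

Noncentrality parameter: δ = d·√(n/2) = 0.50 × √(86/2) = 3.2787
One-sided α = 0.01 → critical value z_{0.01} = 2.326.
Power = P(Z > 2.326 − δ) = Φ(0.952) = 0.8295.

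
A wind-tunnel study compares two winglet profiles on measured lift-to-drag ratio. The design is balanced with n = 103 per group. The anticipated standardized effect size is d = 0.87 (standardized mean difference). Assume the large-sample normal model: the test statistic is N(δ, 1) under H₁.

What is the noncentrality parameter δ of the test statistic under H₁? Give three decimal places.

δ = d·√(n/2) = 0.87 × √(103/2) = 6.2434

δ ≈ 6.243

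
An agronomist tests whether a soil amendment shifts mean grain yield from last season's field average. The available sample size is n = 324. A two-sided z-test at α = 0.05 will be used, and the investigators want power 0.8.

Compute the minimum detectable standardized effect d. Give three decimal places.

d ≈ 0.156

Need Φ(δ − 1.960) = 0.8, so δ = 1.960 + 0.842 = 2.802.
(Lower-tail contribution to power is negligible for δ > 0.)
δ = d·√n ⇒ d = δ/√n = 2.802/√324 = 0.1556.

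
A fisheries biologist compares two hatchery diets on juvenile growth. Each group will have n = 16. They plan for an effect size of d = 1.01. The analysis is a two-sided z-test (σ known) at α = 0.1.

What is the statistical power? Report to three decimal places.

Noncentrality parameter: δ = d·√(n/2) = 1.01 × √(16/2) = 2.8567
Critical value for a two-sided test at α = 0.1: z_{α/2} = 1.645.
Power = Φ(δ − 1.645) + Φ(−δ − 1.645) = Φ(1.212) + Φ(-4.502) = 0.8872 + 0.0000 = 0.8872.

Power ≈ 0.887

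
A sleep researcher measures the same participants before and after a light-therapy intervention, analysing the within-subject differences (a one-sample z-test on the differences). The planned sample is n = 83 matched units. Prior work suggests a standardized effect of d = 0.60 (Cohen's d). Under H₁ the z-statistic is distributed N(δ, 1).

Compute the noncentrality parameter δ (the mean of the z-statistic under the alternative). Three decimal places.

The noncentrality parameter scales effect size by the design's sample-size factor: δ = d·√n = 0.60 × √83 = 5.4663

δ ≈ 5.466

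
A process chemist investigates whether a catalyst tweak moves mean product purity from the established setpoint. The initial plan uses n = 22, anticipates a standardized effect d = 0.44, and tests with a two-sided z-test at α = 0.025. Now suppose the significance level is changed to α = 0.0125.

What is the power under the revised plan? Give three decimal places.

Power ≈ 0.332

δ = d·√n = 0.44 × √22 = 2.0638 (unchanged). New critical value: z_{0.0063} = 2.498.
Revised power = Φ(δ − 2.498) + Φ(−δ − 2.498) = Φ(-0.434) + Φ(-4.561) = 0.3322 + 0.0000 = 0.3322.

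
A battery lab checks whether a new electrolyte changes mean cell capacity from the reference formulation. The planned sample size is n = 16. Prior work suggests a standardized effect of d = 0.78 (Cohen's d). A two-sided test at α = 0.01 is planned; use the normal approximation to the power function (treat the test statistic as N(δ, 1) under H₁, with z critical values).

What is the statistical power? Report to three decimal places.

Noncentrality parameter: δ = d·√n = 0.78 × √16 = 3.1200
Critical value for a two-sided test at α = 0.01: z_{α/2} = 2.576.
Power = Φ(δ − 2.576) + Φ(−δ − 2.576) = Φ(0.544) + Φ(-5.696) = 0.7068 + 0.0000 = 0.7068.

Power ≈ 0.707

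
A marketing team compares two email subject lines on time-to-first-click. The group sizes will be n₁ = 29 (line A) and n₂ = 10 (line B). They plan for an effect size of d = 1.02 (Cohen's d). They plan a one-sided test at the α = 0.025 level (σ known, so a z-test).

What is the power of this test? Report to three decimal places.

Noncentrality parameter: λ = d / √(1/n₁ + 1/n₂) = 1.02 / √(1/29 + 1/10) = 2.7814
Critical value for a one-sided test at α = 0.025: z_α = 1.960.
Power = P(Z > 1.960 − λ) = Φ(0.821) = 0.7943.

Power ≈ 0.794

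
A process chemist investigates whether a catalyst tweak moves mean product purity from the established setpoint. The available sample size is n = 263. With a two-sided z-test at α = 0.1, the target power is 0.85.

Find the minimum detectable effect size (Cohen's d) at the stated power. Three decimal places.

d ≈ 0.165

Required noncentrality: δ = z_{0.05} + z_{0.15} = 1.645 + 1.036 = 2.681.
(The second rejection-region term Φ(−δ − z_{α/2}) is negligible and dropped.)
δ = d·√n ⇒ d = δ/√n = 2.681/√263 = 0.1653.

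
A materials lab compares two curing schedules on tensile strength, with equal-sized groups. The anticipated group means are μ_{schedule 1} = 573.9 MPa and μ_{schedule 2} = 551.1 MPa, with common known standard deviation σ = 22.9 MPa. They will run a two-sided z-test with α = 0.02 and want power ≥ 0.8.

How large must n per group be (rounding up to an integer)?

Standardized effect: d = |μ_{schedule 1} − μ_{schedule 2}| / σ = |573.9 − 551.1| / 22.9 = 0.9956
For power 0.8 need Φ(δ − z_{0.01}) = 0.8, so δ = z_{0.01} + z_{0.20} = 2.326 + 0.842 = 3.168.
(Ignoring the negligible lower-tail rejection probability gives the usual closed-form inversion.)
δ = d·√(n/2) ⇒ n = 2(δ/d)² = 2 × (3.168 / 0.9956)² = 20.25.
Round up to the next whole unit.

n = 21 per group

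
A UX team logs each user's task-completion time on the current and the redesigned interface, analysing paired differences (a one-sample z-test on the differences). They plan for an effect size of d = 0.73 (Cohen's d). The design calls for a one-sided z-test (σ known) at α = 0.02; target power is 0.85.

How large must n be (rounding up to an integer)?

n = 18

Set Φ(δ − 2.054) = 0.85; then δ − 2.054 = Φ⁻¹(0.85) = 1.036, giving δ = 3.090.
δ = d·√n ⇒ n = (δ/d)² = (3.090 / 0.73)² = 17.92.
Rounding up, n = 18.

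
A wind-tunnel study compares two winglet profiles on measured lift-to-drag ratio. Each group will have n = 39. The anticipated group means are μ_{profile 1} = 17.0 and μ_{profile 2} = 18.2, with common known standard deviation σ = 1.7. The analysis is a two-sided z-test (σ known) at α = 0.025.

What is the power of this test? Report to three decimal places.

Power ≈ 0.809

Standardized effect: d = |μ_{profile 1} − μ_{profile 2}| / σ = |17.0 − 18.2| / 1.7 = 0.7059
Noncentrality parameter: δ = d·√(n/2) = 0.7059 × √(39/2) = 3.1171
Critical value for a two-sided test at α = 0.025: z_{α/2} = 2.241.
Power = Φ(δ − 2.241) + Φ(−δ − 2.241) = Φ(0.876) + Φ(-5.358) = 0.8094 + 0.0000 = 0.8094.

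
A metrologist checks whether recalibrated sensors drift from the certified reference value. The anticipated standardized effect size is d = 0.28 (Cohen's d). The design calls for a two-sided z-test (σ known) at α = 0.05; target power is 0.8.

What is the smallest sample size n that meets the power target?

Set Φ(δ − 1.960) = 0.8; then δ − 1.960 = Φ⁻¹(0.8) = 0.842, giving δ = 2.802.
(Ignoring the negligible lower-tail rejection probability gives the usual closed-form inversion.)
δ = d·√n ⇒ n = (δ/d)² = (2.802 / 0.28)² = 100.11.
Round up to the next whole unit.

n = 101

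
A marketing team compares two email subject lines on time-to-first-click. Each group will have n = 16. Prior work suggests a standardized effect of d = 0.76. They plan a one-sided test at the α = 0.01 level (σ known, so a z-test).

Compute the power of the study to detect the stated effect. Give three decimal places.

Noncentrality parameter: δ = d·√(n/2) = 0.76 × √(16/2) = 2.1496
Critical value for a one-sided test at α = 0.01: z_α = 2.326.
Power = Φ(δ − 2.326) = Φ(-0.177) = 0.4299.

Power ≈ 0.430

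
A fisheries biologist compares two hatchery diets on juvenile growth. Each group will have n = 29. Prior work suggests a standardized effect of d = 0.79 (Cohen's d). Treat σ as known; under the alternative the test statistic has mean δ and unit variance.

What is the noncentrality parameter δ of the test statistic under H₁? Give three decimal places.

The noncentrality parameter scales effect size by the design's sample-size factor: δ = d·√(n/2) = 0.79 × √(29/2) = 3.0082

δ ≈ 3.008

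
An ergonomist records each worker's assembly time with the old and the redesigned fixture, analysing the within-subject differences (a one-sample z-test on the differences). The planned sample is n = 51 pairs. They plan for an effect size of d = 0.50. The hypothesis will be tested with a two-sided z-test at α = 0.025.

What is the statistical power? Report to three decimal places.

Power ≈ 0.908

Noncentrality parameter: δ = d·√n = 0.50 × √51 = 3.5707
Critical value for a two-sided test at α = 0.025: z_{α/2} = 2.241.
Power = Φ(δ − 2.241) + Φ(−δ − 2.241) = Φ(1.329) + Φ(-5.812) = 0.9081 + 0.0000 = 0.9081.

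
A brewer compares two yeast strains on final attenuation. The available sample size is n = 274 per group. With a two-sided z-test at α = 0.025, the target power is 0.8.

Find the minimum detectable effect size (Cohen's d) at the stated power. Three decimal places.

d ≈ 0.263

Required noncentrality: δ = z_{0.0125} + z_{0.20} = 2.241 + 0.842 = 3.083.
(Lower-tail contribution to power is negligible for δ > 0.)
δ = d·√(n/2) ⇒ d = δ/√(n/2) = 3.083/√(274/2) = 0.2634.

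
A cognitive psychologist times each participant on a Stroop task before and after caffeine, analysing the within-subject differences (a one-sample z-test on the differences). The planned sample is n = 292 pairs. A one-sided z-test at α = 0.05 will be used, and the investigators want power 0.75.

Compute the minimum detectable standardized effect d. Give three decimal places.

Required noncentrality: δ = z_{0.05} + z_{0.25} = 1.645 + 0.674 = 2.319.
δ = d·√n ⇒ d = δ/√n = 2.319/√292 = 0.1357.

d ≈ 0.136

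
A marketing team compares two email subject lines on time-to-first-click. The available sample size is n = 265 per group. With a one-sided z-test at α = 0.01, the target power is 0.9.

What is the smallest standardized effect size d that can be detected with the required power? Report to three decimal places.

Required noncentrality: δ = z_{0.01} + z_{0.10} = 2.326 + 1.282 = 3.608.
δ = d·√(n/2) ⇒ d = δ/√(n/2) = 3.608/√(265/2) = 0.3134.

d ≈ 0.313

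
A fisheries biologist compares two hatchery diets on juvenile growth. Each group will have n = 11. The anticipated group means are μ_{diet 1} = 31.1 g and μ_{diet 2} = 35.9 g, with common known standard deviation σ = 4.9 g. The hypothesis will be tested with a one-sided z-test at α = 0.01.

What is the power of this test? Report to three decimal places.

Standardized effect: d = |μ_{diet 1} − μ_{diet 2}| / σ = |31.1 − 35.9| / 4.9 = 0.9796
Noncentrality parameter: δ = d·√(n/2) = 0.9796 × √(11/2) = 2.2973
One-sided α = 0.01 → critical value z_{0.01} = 2.326.
Power = P(Z > 2.326 − δ) = Φ(-0.029) = 0.4884.

Power ≈ 0.488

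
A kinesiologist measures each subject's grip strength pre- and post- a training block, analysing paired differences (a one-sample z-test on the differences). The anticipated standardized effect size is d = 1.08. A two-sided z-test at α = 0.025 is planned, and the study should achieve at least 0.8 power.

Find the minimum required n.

For power 0.8 need Φ(δ − z_{0.0125}) = 0.8, so δ = z_{0.0125} + z_{0.20} = 2.241 + 0.842 = 3.083.
(The Φ(−δ − z_{α/2}) term is vanishingly small for δ > 0 and is dropped in the standard sample-size formula.)
δ = d·√n ⇒ n = (δ/d)² = (3.083 / 1.08)² = 8.15.
Round up to the next whole unit.

n = 9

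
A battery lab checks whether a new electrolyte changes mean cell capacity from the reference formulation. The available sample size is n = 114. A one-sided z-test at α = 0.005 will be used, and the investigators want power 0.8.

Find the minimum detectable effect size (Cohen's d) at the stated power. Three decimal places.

Need Φ(δ − 2.576) = 0.8, so δ = 2.576 + 0.842 = 3.417.
δ = d·√n ⇒ d = δ/√n = 3.417/√114 = 0.3201.

d ≈ 0.320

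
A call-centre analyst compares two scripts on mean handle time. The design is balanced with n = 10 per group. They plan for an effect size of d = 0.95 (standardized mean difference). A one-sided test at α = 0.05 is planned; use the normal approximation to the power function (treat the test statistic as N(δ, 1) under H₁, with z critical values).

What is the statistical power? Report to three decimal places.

Noncentrality parameter: λ = d·√(n/2) = 0.95 × √(10/2) = 2.1243
Critical value for a one-sided test at α = 0.05: z_α = 1.645.
Power = P(Z > 1.645 − λ) = Φ(0.479) = 0.6842.

Power ≈ 0.684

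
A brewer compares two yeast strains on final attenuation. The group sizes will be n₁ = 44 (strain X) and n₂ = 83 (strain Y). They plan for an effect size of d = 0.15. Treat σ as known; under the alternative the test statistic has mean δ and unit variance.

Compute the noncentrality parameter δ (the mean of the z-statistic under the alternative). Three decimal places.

δ ≈ 0.804

δ = d / √(1/n₁ + 1/n₂) = 0.15 / √(1/44 + 1/83) = 0.8044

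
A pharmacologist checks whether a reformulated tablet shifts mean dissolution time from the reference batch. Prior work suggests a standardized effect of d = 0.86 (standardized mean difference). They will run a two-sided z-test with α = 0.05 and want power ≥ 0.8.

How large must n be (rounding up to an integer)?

n = 11

Set Φ(δ − 1.960) = 0.8; then δ − 1.960 = Φ⁻¹(0.8) = 0.842, giving δ = 2.802.
(Ignoring the negligible lower-tail rejection probability gives the usual closed-form inversion.)
δ = d·√n ⇒ n = (δ/d)² = (2.802 / 0.86)² = 10.61.
Rounding up, n = 11.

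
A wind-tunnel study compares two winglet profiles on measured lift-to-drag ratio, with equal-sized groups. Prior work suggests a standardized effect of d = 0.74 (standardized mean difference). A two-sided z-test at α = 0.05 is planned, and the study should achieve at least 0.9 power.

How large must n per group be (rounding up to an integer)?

n = 39 per group

Set Φ(δ − 1.960) = 0.9; then δ − 1.960 = Φ⁻¹(0.9) = 1.282, giving δ = 3.242.
(The Φ(−δ − z_{α/2}) term is vanishingly small for δ > 0 and is dropped in the standard sample-size formula.)
δ = d·√(n/2) ⇒ n = 2(δ/d)² = 2 × (3.242 / 0.74)² = 38.38.
Rounding up, n = 39 per group.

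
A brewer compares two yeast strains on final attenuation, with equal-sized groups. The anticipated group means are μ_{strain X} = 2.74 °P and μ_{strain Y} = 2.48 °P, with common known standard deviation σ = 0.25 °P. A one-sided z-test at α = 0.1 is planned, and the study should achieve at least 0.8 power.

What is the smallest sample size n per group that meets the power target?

Standardized effect: d = |μ_{strain X} − μ_{strain Y}| / σ = |2.74 − 2.48| / 0.25 = 1.0400
Set Φ(δ − 1.282) = 0.8; then δ − 1.282 = Φ⁻¹(0.8) = 0.842, giving δ = 2.123.
δ = d·√(n/2) ⇒ n = 2(δ/d)² = 2 × (2.123 / 1.0400)² = 8.34.
Rounding up, n = 9 per group.

n = 9 per group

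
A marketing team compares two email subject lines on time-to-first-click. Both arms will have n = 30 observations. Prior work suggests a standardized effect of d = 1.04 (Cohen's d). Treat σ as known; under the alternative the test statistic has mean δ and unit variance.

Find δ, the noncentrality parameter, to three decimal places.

δ = d·√(n/2) = 1.04 × √(30/2) = 4.0279

δ ≈ 4.028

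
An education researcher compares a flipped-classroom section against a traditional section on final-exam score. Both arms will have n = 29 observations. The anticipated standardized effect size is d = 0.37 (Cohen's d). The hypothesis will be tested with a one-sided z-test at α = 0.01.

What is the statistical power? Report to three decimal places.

Noncentrality parameter: δ = d·√(n/2) = 0.37 × √(29/2) = 1.4089
One-sided α = 0.01 → critical value z_{0.01} = 2.326.
Power = Φ(δ − 2.326) = Φ(-0.917) = 0.1795.

Power ≈ 0.179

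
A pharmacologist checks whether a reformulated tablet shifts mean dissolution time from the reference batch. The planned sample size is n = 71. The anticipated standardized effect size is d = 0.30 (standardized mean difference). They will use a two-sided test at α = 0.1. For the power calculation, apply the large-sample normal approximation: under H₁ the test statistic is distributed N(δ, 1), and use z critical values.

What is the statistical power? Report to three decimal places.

Noncentrality parameter: δ = d·√n = 0.30 × √71 = 2.5278
Two-sided α = 0.1 → critical value z_{0.05} = 1.645.
Power = Φ(δ − 1.645) + Φ(−δ − 1.645) = Φ(0.883) + Φ(-4.173) = 0.8114 + 0.0000 = 0.8114.

Power ≈ 0.811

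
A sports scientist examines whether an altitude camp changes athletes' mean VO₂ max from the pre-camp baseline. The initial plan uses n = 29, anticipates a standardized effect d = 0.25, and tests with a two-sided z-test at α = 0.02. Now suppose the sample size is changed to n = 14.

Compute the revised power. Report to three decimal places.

With n = 14: δ = d·√n = 0.25 × √14 = 0.9354. Critical value z_{0.01} = 2.326.
Revised power = Φ(δ − 2.326) + Φ(−δ − 2.326) = Φ(-1.391) + Φ(-3.262) = 0.0821 + 0.0006 = 0.0827.

Power ≈ 0.083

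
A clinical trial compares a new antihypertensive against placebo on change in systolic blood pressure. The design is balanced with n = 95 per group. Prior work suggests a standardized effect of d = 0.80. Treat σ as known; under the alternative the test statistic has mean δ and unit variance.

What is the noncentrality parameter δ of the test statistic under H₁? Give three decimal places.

The noncentrality parameter scales effect size by the design's sample-size factor: δ = d·√(n/2) = 0.80 × √(95/2) = 5.5136

δ ≈ 5.514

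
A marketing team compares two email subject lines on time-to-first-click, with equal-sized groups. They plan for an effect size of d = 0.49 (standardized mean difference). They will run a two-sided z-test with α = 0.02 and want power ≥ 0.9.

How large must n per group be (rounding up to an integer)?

n = 109 per group

For power 0.9 need Φ(δ − z_{0.01}) = 0.9, so δ = z_{0.01} + z_{0.10} = 2.326 + 1.282 = 3.608.
(Ignoring the negligible lower-tail rejection probability gives the usual closed-form inversion.)
δ = d·√(n/2) ⇒ n = 2(δ/d)² = 2 × (3.608 / 0.49)² = 108.43.
Round up to the next whole unit.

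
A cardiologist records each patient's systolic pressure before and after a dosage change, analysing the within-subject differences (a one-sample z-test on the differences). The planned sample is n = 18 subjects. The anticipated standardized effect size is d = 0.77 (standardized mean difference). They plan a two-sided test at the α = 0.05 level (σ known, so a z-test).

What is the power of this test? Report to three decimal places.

Power ≈ 0.904

Noncentrality parameter: δ = d·√n = 0.77 × √18 = 3.2668
Two-sided α = 0.05 → critical value z_{0.025} = 1.960.
Power = Φ(δ − 1.960) + Φ(−δ − 1.960) = Φ(1.307) + Φ(-5.227) = 0.9044 + 0.0000 = 0.9044.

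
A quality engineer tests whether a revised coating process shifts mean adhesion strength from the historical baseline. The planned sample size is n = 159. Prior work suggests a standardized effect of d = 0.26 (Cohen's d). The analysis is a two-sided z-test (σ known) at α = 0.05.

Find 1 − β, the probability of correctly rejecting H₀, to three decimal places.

Power ≈ 0.906

Noncentrality parameter: δ = d·√n = 0.26 × √159 = 3.2785
Two-sided α = 0.05 → critical value z_{0.025} = 1.960.
Power = Φ(δ − 1.960) + Φ(−δ − 1.960) = Φ(1.319) + Φ(-5.238) = 0.9063 + 0.0000 = 0.9063.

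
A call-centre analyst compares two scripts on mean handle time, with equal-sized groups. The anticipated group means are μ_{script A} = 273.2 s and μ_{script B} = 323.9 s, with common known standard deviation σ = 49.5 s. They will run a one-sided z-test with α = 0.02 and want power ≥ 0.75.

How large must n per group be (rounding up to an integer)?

n = 15 per group

Standardized effect: d = |μ_{script A} − μ_{script B}| / σ = |273.2 − 323.9| / 49.5 = 1.0242
Set Φ(δ − 2.054) = 0.75; then δ − 2.054 = Φ⁻¹(0.75) = 0.674, giving δ = 2.728.
δ = d·√(n/2) ⇒ n = 2(δ/d)² = 2 × (2.728 / 1.0242)² = 14.19.
Round up to the next whole unit.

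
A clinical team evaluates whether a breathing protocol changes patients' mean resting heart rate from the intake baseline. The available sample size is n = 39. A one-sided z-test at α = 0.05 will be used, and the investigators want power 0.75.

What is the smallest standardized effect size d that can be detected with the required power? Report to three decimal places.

d ≈ 0.371

Required noncentrality: δ = z_{0.05} + z_{0.25} = 1.645 + 0.674 = 2.319.
δ = d·√n ⇒ d = δ/√n = 2.319/√39 = 0.3714.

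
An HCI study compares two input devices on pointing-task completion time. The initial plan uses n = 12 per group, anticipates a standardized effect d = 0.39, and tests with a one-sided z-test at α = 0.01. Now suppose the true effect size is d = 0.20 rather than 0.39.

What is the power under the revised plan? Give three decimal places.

With d = 0.20: δ = d·√(n/2) = 0.20 × √(12/2) = 0.4899. Critical value z_{0.01} = 2.326.
Revised power = Φ(δ − 2.326) = Φ(-1.836) = 0.0331.

Power ≈ 0.033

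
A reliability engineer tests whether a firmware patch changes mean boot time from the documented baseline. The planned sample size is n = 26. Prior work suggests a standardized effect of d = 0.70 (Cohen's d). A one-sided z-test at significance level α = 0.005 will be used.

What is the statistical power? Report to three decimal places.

Power ≈ 0.840

Noncentrality parameter: δ = d·√n = 0.70 × √26 = 3.5693
One-sided α = 0.005 → critical value z_{0.005} = 2.576.
Power = Φ(δ − 2.576) = Φ(0.993) = 0.8398.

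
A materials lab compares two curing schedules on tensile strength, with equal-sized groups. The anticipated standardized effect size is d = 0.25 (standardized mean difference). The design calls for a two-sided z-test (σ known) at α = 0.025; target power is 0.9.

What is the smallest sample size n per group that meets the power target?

For power 0.9 need Φ(δ − z_{0.0125}) = 0.9, so δ = z_{0.0125} + z_{0.10} = 2.241 + 1.282 = 3.523.
(Ignoring the negligible lower-tail rejection probability gives the usual closed-form inversion.)
δ = d·√(n/2) ⇒ n = 2(δ/d)² = 2 × (3.523 / 0.25)² = 397.16.
Round up to the next whole unit.

n = 398 per group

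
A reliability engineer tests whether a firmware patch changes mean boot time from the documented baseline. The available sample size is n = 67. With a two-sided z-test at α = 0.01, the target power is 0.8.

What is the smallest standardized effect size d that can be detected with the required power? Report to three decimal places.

Required noncentrality: δ = z_{0.005} + z_{0.20} = 2.576 + 0.842 = 3.417.
(The second rejection-region term Φ(−δ − z_{α/2}) is negligible and dropped.)
δ = d·√n ⇒ d = δ/√n = 3.417/√67 = 0.4175.

d ≈ 0.418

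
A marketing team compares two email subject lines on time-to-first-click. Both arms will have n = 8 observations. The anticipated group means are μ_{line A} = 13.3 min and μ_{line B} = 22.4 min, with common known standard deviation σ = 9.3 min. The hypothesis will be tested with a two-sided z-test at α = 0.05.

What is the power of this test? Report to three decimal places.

Standardized effect: d = |μ_{line A} − μ_{line B}| / σ = |13.3 − 22.4| / 9.3 = 0.9785
Noncentrality parameter: δ = d·√(n/2) = 0.9785 × √(8/2) = 1.9570
Two-sided α = 0.05 → critical value z_{0.025} = 1.960.
Power = Φ(δ − 1.960) + Φ(−δ − 1.960) = Φ(-0.003) + Φ(-3.917) = 0.4988 + 0.0000 = 0.4989.

Power ≈ 0.499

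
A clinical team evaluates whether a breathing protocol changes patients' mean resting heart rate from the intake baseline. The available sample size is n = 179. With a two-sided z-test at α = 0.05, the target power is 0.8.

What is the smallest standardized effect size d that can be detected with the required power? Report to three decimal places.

d ≈ 0.209

Need Φ(δ − 1.960) = 0.8, so δ = 1.960 + 0.842 = 2.802.
(The second rejection-region term Φ(−δ − z_{α/2}) is negligible and dropped.)
δ = d·√n ⇒ d = δ/√n = 2.802/√179 = 0.2094.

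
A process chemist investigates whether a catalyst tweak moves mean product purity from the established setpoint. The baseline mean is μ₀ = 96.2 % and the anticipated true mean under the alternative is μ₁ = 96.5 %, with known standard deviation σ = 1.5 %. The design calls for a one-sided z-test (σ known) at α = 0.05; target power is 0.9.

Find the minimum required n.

n = 215

Standardized effect: d = |μ₁ − μ₀| / σ = |96.5 − 96.2| / 1.5 = 0.2000
Set Φ(δ − 1.645) = 0.9; then δ − 1.645 = Φ⁻¹(0.9) = 1.282, giving δ = 2.926.
δ = d·√n ⇒ n = (δ/d)² = (2.926 / 0.2000)² = 214.10.
Rounding up, n = 215.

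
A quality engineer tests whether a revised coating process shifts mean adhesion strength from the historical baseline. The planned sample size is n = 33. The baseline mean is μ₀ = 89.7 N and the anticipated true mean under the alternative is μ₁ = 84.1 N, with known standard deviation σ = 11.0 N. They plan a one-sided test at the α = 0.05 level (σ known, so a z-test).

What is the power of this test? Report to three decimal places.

Standardized effect: d = |μ₁ − μ₀| / σ = |84.1 − 89.7| / 11.0 = 0.5091
Noncentrality parameter: δ = d·√n = 0.5091 × √33 = 2.9245
Critical value for a one-sided test at α = 0.05: z_α = 1.645.
Power = P(Z > 1.645 − δ) = Φ(1.280) = 0.8997.

Power ≈ 0.900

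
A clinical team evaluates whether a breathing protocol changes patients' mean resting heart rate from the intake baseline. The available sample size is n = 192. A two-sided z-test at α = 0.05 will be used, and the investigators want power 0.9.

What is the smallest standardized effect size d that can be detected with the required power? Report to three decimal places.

d ≈ 0.234

Required noncentrality: δ = z_{0.025} + z_{0.10} = 1.960 + 1.282 = 3.242.
(Lower-tail contribution to power is negligible for δ > 0.)
δ = d·√n ⇒ d = δ/√n = 3.242/√192 = 0.2339.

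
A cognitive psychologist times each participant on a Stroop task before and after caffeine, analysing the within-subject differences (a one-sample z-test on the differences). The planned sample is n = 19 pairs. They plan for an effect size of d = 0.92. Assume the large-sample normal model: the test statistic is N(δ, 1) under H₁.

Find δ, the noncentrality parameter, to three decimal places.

δ = d·√n = 0.92 × √19 = 4.0102

δ ≈ 4.010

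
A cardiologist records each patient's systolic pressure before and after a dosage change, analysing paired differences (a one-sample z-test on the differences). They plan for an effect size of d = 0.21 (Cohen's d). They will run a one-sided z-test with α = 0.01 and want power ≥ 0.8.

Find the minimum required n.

n = 228

For power 0.8 need Φ(δ − z_{0.01}) = 0.8, so δ = z_{0.01} + z_{0.20} = 2.326 + 0.842 = 3.168.
δ = d·√n ⇒ n = (δ/d)² = (3.168 / 0.21)² = 227.57.
Round up to the next whole unit.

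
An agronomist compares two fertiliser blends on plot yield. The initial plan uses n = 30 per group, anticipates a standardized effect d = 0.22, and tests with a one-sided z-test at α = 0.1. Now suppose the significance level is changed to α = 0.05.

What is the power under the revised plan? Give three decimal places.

δ = d·√(n/2) = 0.22 × √(30/2) = 0.8521 (unchanged). New critical value: z_{0.05} = 1.645.
Revised power = P(Z > 1.645 − δ) = Φ(-0.793) = 0.2139.

Power ≈ 0.214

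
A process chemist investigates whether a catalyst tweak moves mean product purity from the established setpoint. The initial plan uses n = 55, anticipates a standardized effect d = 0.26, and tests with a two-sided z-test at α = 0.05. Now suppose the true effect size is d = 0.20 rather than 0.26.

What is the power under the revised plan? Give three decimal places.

Power ≈ 0.317

With d = 0.20: δ = d·√n = 0.20 × √55 = 1.4832. Critical value z_{0.025} = 1.960.
Revised power = Φ(δ − 1.960) + Φ(−δ − 1.960) = Φ(-0.477) + Φ(-3.443) = 0.3168 + 0.0003 = 0.3171.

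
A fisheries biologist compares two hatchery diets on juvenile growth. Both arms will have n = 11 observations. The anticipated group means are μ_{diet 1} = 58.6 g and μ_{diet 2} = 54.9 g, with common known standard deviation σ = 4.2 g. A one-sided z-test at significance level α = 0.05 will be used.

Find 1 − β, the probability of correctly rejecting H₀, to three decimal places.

Standardized effect: d = |μ_{diet 1} − μ_{diet 2}| / σ = |58.6 − 54.9| / 4.2 = 0.8810
Noncentrality parameter: δ = d·√(n/2) = 0.8810 × √(11/2) = 2.0660
Critical value for a one-sided test at α = 0.05: z_α = 1.645.
Power = P(Z > 1.645 − δ) = Φ(0.421) = 0.6632.

Power ≈ 0.663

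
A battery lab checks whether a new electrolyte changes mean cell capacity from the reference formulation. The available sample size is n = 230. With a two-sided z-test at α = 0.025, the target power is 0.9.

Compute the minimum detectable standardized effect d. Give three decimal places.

d ≈ 0.232

Need Φ(δ − 2.241) = 0.9, so δ = 2.241 + 1.282 = 3.523.
(The second rejection-region term Φ(−δ − z_{α/2}) is negligible and dropped.)
δ = d·√n ⇒ d = δ/√n = 3.523/√230 = 0.2323.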